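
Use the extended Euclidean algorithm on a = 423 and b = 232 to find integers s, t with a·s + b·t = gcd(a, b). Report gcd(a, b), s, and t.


Euclidean algorithm on (423, 232) — divide until remainder is 0:
  423 = 1 · 232 + 191
  232 = 1 · 191 + 41
  191 = 4 · 41 + 27
  41 = 1 · 27 + 14
  27 = 1 · 14 + 13
  14 = 1 · 13 + 1
  13 = 13 · 1 + 0
gcd(423, 232) = 1.
Track Bezout coefficients alongside the remainders: start with r₀ = 423 = a·1 + b·0 (s = 1, t = 0) and r₁ = 232 = a·0 + b·1 (s = 0, t = 1); each new remainder r_{k+1} = r_{k-1} − q_k·r_k inherits s_{k+1} = s_{k-1} − q_k·s_k, t_{k+1} = t_{k-1} − q_k·t_k, so r_k = a·s_k + b·t_k at every step:
  q = 1: r = 191, s = 1 − 1·0 = 1, t = 0 − 1·1 = -1  (check: 423·1 + 232·(-1) = 191)
  q = 1: r = 41, s = 0 − 1·1 = -1, t = 1 − 1·(-1) = 2  (check: 423·(-1) + 232·2 = 41)
  q = 4: r = 27, s = 1 − 4·(-1) = 5, t = -1 − 4·2 = -9  (check: 423·5 + 232·(-9) = 27)
  q = 1: r = 14, s = -1 − 1·5 = -6, t = 2 − 1·(-9) = 11  (check: 423·(-6) + 232·11 = 14)
  q = 1: r = 13, s = 5 − 1·(-6) = 11, t = -9 − 1·11 = -20  (check: 423·11 + 232·(-20) = 13)
  q = 1: r = 1, s = -6 − 1·11 = -17, t = 11 − 1·(-20) = 31  (check: 423·(-17) + 232·31 = 1)
The row with r = 1 (the gcd) gives the Bezout coefficients s = -17, t = 31.
Result: 423 · (-17) + 232 · (31) = 1.

gcd(423, 232) = 1; s = -17, t = 31 (check: 423·(-17) + 232·31 = 1).


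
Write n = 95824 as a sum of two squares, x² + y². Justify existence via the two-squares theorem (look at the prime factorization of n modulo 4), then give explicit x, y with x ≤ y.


Step 1: Factor n = 95824 = 2^4 · 53 · 113.
Step 2: Check the mod-4 condition on each prime factor: 2 = 2 (special); 53 ≡ 1 (mod 4), exponent 1; 113 ≡ 1 (mod 4), exponent 1.
All primes ≡ 3 (mod 4) appear to even exponent (or don't appear), so by the two-squares theorem n IS expressible as a sum of two squares.
Step 3: Build a representation. Group n = k² · m with k = 4 and m = 53 · 113 = 5989 (a product of primes ≡ 1 (mod 4)); a representation of m scales to one of n via (k·x)² + (k·y)² = k²(x² + y²). Each prime p ≡ 1 (mod 4) is itself a sum of two squares; find a² by testing p − a² for a perfect square:
  53: 53 − 1² = 52, 53 − 2² = 49 = 7² ⇒ 53 = 2² + 7².
  113: 113 − 1² = 112, 113 − 2² = 109, 113 − 3² = 104, 113 − 4² = 97, 113 − 5² = 88, 113 − 6² = 77, 113 − 7² = 64 = 8² ⇒ 113 = 7² + 8².
  Combine using the Brahmagupta–Fibonacci identity (a² + b²)(c² + d²) = (ac − bd)² + (ad + bc)² = (ac + bd)² + (ad − bc)²:
  53 · 113 = 5989: from (2² + 7²)(7² + 8²), take (2·7 − 7·8, 2·8 + 7·7) = (14 − 56, 16 + 49) = (-42, 65); dropping signs (only squares matter) gives (42, 65); check 42² + 65² = 1764 + 4225 = 5989 ✓.
  Scale by k = 4: (4·42, 4·65) = (168, 260).
Step 4: Order so x ≤ y and verify: 168² + 260² = 28224 + 67600 = 95824 = n. ✓

n = 95824 = 168² + 260² (one valid representation with x ≤ y).


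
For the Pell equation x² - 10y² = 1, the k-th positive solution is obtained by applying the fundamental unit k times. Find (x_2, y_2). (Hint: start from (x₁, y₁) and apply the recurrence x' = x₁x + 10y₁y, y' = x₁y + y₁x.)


Step 1: Find the fundamental solution (x₁, y₁) of x² - 10y² = 1.
  Expand √10 as a continued fraction. a₀ = ⌊√10⌋ = 3; iterate m_{k+1} = d_k·a_k − m_k, d_{k+1} = (10 − m_{k+1}²)/d_k, a_{k+1} = ⌊(a₀ + m_{k+1})/d_{k+1}⌋ (starting m₀ = 0, d₀ = 1), with convergents p_k = a_k·p_{k-1} + p_{k-2}, q_k = a_k·q_{k-1} + q_{k-2} (p₋₁ = 1, q₋₁ = 0):
  k = 0: a₀ = 3; p₀/q₀ = 3/1; p₀² − 10·q₀² = 9 − 10 = -1.
  k = 1: m = 3, d = 1, a = ⌊(3 + 3)/1⌋ = 6; p/q = (6·3 + 1)/(6·1 + 0) = 19/6; p² − 10·q² = 361 − 360 = 1.
  The first convergent with p² − 10·q² = 1 gives the fundamental solution (x₁, y₁) = (19, 6).
Step 2: Apply the recurrence (x_{n+1}, y_{n+1}) = (x₁x_n + 10y₁y_n, x₁y_n + y₁x_n) repeatedly.
  From (x_1, y_1) = (19, 6): x_2 = 19·19 + 10·6·6 = 721; y_2 = 19·6 + 6·19 = 228.
Step 3: Verify x_2² - 10·y_2² = 519841 - 519840 = 1 (should be 1). ✓

(x_1, y_1) = (19, 6); (x_2, y_2) = (721, 228).


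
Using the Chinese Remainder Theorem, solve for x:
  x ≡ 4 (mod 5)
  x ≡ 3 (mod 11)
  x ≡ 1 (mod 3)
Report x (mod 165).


Moduli 5, 11, 3 are pairwise coprime; by CRT there is a unique solution modulo M = 5 · 11 · 3 = 165.
Solve pairwise, accumulating the modulus:
  Start with x ≡ 4 (mod 5).
  Combine with x ≡ 3 (mod 11): since gcd(5, 11) = 1, we get a unique residue mod 55.
    Write x = 4 + 5·t and substitute into x ≡ 3 (mod 11): 5·t ≡ 3 − 4 = -1 (mod 11).
    Reduce coefficients mod 11: 5·t ≡ 10 (mod 11).
    The inverse of 5 mod 11 is 9 (since 5·9 = 45 = 4·11 + 1), so t ≡ 9·10 = 90 ≡ 2 (mod 11).
    Then x = 4 + 5·2 = 14, valid modulo lcm(5, 11) = 55: x ≡ 14 (mod 55).
  Combine with x ≡ 1 (mod 3): since gcd(55, 3) = 1, we get a unique residue mod 165.
    Write x = 14 + 55·t and substitute into x ≡ 1 (mod 3): 55·t ≡ 1 − 14 = -13 (mod 3).
    Reduce coefficients mod 3: 1·t ≡ 2 (mod 3).
    So t ≡ 2 (mod 3).
    Then x = 14 + 55·2 = 124, valid modulo lcm(55, 3) = 165: x ≡ 124 (mod 165).
Verify: 124 mod 5 = 4 ✓, 124 mod 11 = 3 ✓, 124 mod 3 = 1 ✓.

x ≡ 124 (mod 165).


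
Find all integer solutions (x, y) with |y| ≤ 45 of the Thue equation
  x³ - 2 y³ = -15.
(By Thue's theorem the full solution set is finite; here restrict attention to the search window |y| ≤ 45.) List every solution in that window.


The equation is x³ - 2y³ = -15. For fixed y, x³ = 2·y³ − 15, so a solution requires the RHS to be a perfect cube.
Strategy: iterate y from -45 to 45, compute RHS = 2·y³ − 15, and check whether it is a (positive or negative) perfect cube.
Check small values of y:
  y = 0: RHS = -15 is not a perfect cube.
  y = 1: RHS = -13 is not a perfect cube.
  y = -1: RHS = -17 is not a perfect cube.
  y = 2: RHS = 1 = (1)³ ⇒ x = 1 works.
  y = -2: RHS = -31 is not a perfect cube.
  y = 3: RHS = 39 is not a perfect cube.
  y = -3: RHS = -69 is not a perfect cube.
Continuing the search up to |y| = 45 finds no further solutions beyond those listed.
Collected solutions: (1, 2).

Solutions (with |y| ≤ 45): (1, 2).


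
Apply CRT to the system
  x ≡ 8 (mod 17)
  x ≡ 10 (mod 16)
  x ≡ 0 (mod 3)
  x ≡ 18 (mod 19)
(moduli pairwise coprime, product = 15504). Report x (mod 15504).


Product of moduli M = 17 · 16 · 3 · 19 = 15504.
Merge one congruence at a time:
  Start: x ≡ 8 (mod 17).
  Combine with x ≡ 10 (mod 16); new modulus lcm = 272.
    Write x = 8 + 17·t and substitute into x ≡ 10 (mod 16): 17·t ≡ 10 − 8 = 2 (mod 16).
    Reduce coefficients mod 16: 1·t ≡ 2 (mod 16).
    So t ≡ 2 (mod 16).
    Then x = 8 + 17·2 = 42, valid modulo lcm(17, 16) = 272: x ≡ 42 (mod 272).
  Combine with x ≡ 0 (mod 3); new modulus lcm = 816.
    Write x = 42 + 272·t and substitute into x ≡ 0 (mod 3): 272·t ≡ 0 − 42 = -42 (mod 3).
    Reduce coefficients mod 3: 2·t ≡ 0 (mod 3).
    The inverse of 2 mod 3 is 2 (since 2·2 = 4 = 1·3 + 1), so t ≡ 2·0 = 0 ≡ 0 (mod 3).
    Then x = 42 + 272·0 = 42, valid modulo lcm(272, 3) = 816: x ≡ 42 (mod 816).
  Combine with x ≡ 18 (mod 19); new modulus lcm = 15504.
    Write x = 42 + 816·t and substitute into x ≡ 18 (mod 19): 816·t ≡ 18 − 42 = -24 (mod 19).
    Reduce coefficients mod 19: 18·t ≡ 14 (mod 19).
    The inverse of 18 mod 19 is 18 (since 18·18 = 324 = 17·19 + 1), so t ≡ 18·14 = 252 ≡ 5 (mod 19).
    Then x = 42 + 816·5 = 4122, valid modulo lcm(816, 19) = 15504: x ≡ 4122 (mod 15504).
Verify against each original: 4122 mod 17 = 8, 4122 mod 16 = 10, 4122 mod 3 = 0, 4122 mod 19 = 18.

x ≡ 4122 (mod 15504).


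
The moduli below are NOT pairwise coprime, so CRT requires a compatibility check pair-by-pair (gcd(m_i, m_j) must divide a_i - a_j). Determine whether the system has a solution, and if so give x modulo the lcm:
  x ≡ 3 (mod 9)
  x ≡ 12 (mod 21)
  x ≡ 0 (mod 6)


Moduli 9, 21, 6 are not pairwise coprime, so CRT works modulo lcm(m_i) when all pairwise compatibility conditions hold.
Pairwise compatibility: gcd(m_i, m_j) must divide a_i - a_j for every pair.
Merge one congruence at a time:
  Start: x ≡ 3 (mod 9).
  Combine with x ≡ 12 (mod 21): gcd(9, 21) = 3; 12 - 3 = 9, which IS divisible by 3, so compatible.
    Write x = 3 + 9·t and substitute into x ≡ 12 (mod 21): 9·t ≡ 12 − 3 = 9 (mod 21).
    Divide the congruence (and modulus) by g = 3: 3·t ≡ 3 (mod 7).
    The inverse of 3 mod 7 is 5 (since 3·5 = 15 = 2·7 + 1), so t ≡ 5·3 = 15 ≡ 1 (mod 7).
    Then x = 3 + 9·1 = 12, valid modulo lcm(9, 21) = 63: x ≡ 12 (mod 63).
  Combine with x ≡ 0 (mod 6): gcd(63, 6) = 3; 0 - 12 = -12, which IS divisible by 3, so compatible.
    Write x = 12 + 63·t and substitute into x ≡ 0 (mod 6): 63·t ≡ 0 − 12 = -12 (mod 6).
    Divide the congruence (and modulus) by g = 3: 21·t ≡ -4 (mod 2).
    Reduce coefficients mod 2: 1·t ≡ 0 (mod 2).
    So t ≡ 0 (mod 2).
    Then x = 12 + 63·0 = 12, valid modulo lcm(63, 6) = 126: x ≡ 12 (mod 126).
Verify: 12 mod 9 = 3, 12 mod 21 = 12, 12 mod 6 = 0.

x ≡ 12 (mod 126).


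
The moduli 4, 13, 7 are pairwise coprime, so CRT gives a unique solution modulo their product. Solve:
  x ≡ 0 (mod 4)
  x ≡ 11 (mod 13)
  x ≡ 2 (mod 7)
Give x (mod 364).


Moduli 4, 13, 7 are pairwise coprime; by CRT there is a unique solution modulo M = 4 · 13 · 7 = 364.
Solve pairwise, accumulating the modulus:
  Start with x ≡ 0 (mod 4).
  Combine with x ≡ 11 (mod 13): since gcd(4, 13) = 1, we get a unique residue mod 52.
    Write x = 0 + 4·t and substitute into x ≡ 11 (mod 13): 4·t ≡ 11 − 0 = 11 (mod 13).
    The inverse of 4 mod 13 is 10 (since 4·10 = 40 = 3·13 + 1), so t ≡ 10·11 = 110 ≡ 6 (mod 13).
    Then x = 0 + 4·6 = 24, valid modulo lcm(4, 13) = 52: x ≡ 24 (mod 52).
  Combine with x ≡ 2 (mod 7): since gcd(52, 7) = 1, we get a unique residue mod 364.
    Write x = 24 + 52·t and substitute into x ≡ 2 (mod 7): 52·t ≡ 2 − 24 = -22 (mod 7).
    Reduce coefficients mod 7: 3·t ≡ 6 (mod 7).
    The inverse of 3 mod 7 is 5 (since 3·5 = 15 = 2·7 + 1), so t ≡ 5·6 = 30 ≡ 2 (mod 7).
    Then x = 24 + 52·2 = 128, valid modulo lcm(52, 7) = 364: x ≡ 128 (mod 364).
Verify: 128 mod 4 = 0 ✓, 128 mod 13 = 11 ✓, 128 mod 7 = 2 ✓.

x ≡ 128 (mod 364).


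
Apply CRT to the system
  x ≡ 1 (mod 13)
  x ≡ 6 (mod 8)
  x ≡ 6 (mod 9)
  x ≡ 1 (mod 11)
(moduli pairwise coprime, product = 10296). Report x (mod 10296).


Product of moduli M = 13 · 8 · 9 · 11 = 10296.
Merge one congruence at a time:
  Start: x ≡ 1 (mod 13).
  Combine with x ≡ 6 (mod 8); new modulus lcm = 104.
    Write x = 1 + 13·t and substitute into x ≡ 6 (mod 8): 13·t ≡ 6 − 1 = 5 (mod 8).
    Reduce coefficients mod 8: 5·t ≡ 5 (mod 8).
    The inverse of 5 mod 8 is 5 (since 5·5 = 25 = 3·8 + 1), so t ≡ 5·5 = 25 ≡ 1 (mod 8).
    Then x = 1 + 13·1 = 14, valid modulo lcm(13, 8) = 104: x ≡ 14 (mod 104).
  Combine with x ≡ 6 (mod 9); new modulus lcm = 936.
    Write x = 14 + 104·t and substitute into x ≡ 6 (mod 9): 104·t ≡ 6 − 14 = -8 (mod 9).
    Reduce coefficients mod 9: 5·t ≡ 1 (mod 9).
    The inverse of 5 mod 9 is 2 (since 5·2 = 10 = 1·9 + 1), so t ≡ 2·1 = 2 ≡ 2 (mod 9).
    Then x = 14 + 104·2 = 222, valid modulo lcm(104, 9) = 936: x ≡ 222 (mod 936).
  Combine with x ≡ 1 (mod 11); new modulus lcm = 10296.
    Write x = 222 + 936·t and substitute into x ≡ 1 (mod 11): 936·t ≡ 1 − 222 = -221 (mod 11).
    Reduce coefficients mod 11: 1·t ≡ 10 (mod 11).
    So t ≡ 10 (mod 11).
    Then x = 222 + 936·10 = 9582, valid modulo lcm(936, 11) = 10296: x ≡ 9582 (mod 10296).
Verify against each original: 9582 mod 13 = 1, 9582 mod 8 = 6, 9582 mod 9 = 6, 9582 mod 11 = 1.

x ≡ 9582 (mod 10296).


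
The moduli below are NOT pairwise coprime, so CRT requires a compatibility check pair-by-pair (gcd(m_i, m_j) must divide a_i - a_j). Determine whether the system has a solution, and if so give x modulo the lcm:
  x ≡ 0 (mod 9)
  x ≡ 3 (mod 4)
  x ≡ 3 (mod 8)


Moduli 9, 4, 8 are not pairwise coprime, so CRT works modulo lcm(m_i) when all pairwise compatibility conditions hold.
Pairwise compatibility: gcd(m_i, m_j) must divide a_i - a_j for every pair.
Merge one congruence at a time:
  Start: x ≡ 0 (mod 9).
  Combine with x ≡ 3 (mod 4): gcd(9, 4) = 1; 3 - 0 = 3, which IS divisible by 1, so compatible.
    Write x = 0 + 9·t and substitute into x ≡ 3 (mod 4): 9·t ≡ 3 − 0 = 3 (mod 4).
    Reduce coefficients mod 4: 1·t ≡ 3 (mod 4).
    So t ≡ 3 (mod 4).
    Then x = 0 + 9·3 = 27, valid modulo lcm(9, 4) = 36: x ≡ 27 (mod 36).
  Combine with x ≡ 3 (mod 8): gcd(36, 8) = 4; 3 - 27 = -24, which IS divisible by 4, so compatible.
    Write x = 27 + 36·t and substitute into x ≡ 3 (mod 8): 36·t ≡ 3 − 27 = -24 (mod 8).
    Divide the congruence (and modulus) by g = 4: 9·t ≡ -6 (mod 2).
    Reduce coefficients mod 2: 1·t ≡ 0 (mod 2).
    So t ≡ 0 (mod 2).
    Then x = 27 + 36·0 = 27, valid modulo lcm(36, 8) = 72: x ≡ 27 (mod 72).
Verify: 27 mod 9 = 0, 27 mod 4 = 3, 27 mod 8 = 3.

x ≡ 27 (mod 72).


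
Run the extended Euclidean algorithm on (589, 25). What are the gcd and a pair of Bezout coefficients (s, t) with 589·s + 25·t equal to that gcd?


Euclidean algorithm on (589, 25) — divide until remainder is 0:
  589 = 23 · 25 + 14
  25 = 1 · 14 + 11
  14 = 1 · 11 + 3
  11 = 3 · 3 + 2
  3 = 1 · 2 + 1
  2 = 2 · 1 + 0
gcd(589, 25) = 1.
Track Bezout coefficients alongside the remainders: start with r₀ = 589 = a·1 + b·0 (s = 1, t = 0) and r₁ = 25 = a·0 + b·1 (s = 0, t = 1); each new remainder r_{k+1} = r_{k-1} − q_k·r_k inherits s_{k+1} = s_{k-1} − q_k·s_k, t_{k+1} = t_{k-1} − q_k·t_k, so r_k = a·s_k + b·t_k at every step:
  q = 23: r = 14, s = 1 − 23·0 = 1, t = 0 − 23·1 = -23  (check: 589·1 + 25·(-23) = 14)
  q = 1: r = 11, s = 0 − 1·1 = -1, t = 1 − 1·(-23) = 24  (check: 589·(-1) + 25·24 = 11)
  q = 1: r = 3, s = 1 − 1·(-1) = 2, t = -23 − 1·24 = -47  (check: 589·2 + 25·(-47) = 3)
  q = 3: r = 2, s = -1 − 3·2 = -7, t = 24 − 3·(-47) = 165  (check: 589·(-7) + 25·165 = 2)
  q = 1: r = 1, s = 2 − 1·(-7) = 9, t = -47 − 1·165 = -212  (check: 589·9 + 25·(-212) = 1)
The row with r = 1 (the gcd) gives the Bezout coefficients s = 9, t = -212.
Result: 589 · (9) + 25 · (-212) = 1.

gcd(589, 25) = 1; s = 9, t = -212 (check: 589·9 + 25·(-212) = 1).


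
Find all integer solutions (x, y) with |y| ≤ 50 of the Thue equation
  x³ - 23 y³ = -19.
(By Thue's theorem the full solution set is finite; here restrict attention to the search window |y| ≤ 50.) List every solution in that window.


The equation is x³ - 23y³ = -19. For fixed y, x³ = 23·y³ − 19, so a solution requires the RHS to be a perfect cube.
Strategy: iterate y from -50 to 50, compute RHS = 23·y³ − 19, and check whether it is a (positive or negative) perfect cube.
Check small values of y:
  y = 0: RHS = -19 is not a perfect cube.
  y = 1: RHS = 4 is not a perfect cube.
  y = -1: RHS = -42 is not a perfect cube.
  y = 2: RHS = 165 is not a perfect cube.
  y = -2: RHS = -203 is not a perfect cube.
  y = 3: RHS = 602 is not a perfect cube.
  y = -3: RHS = -640 is not a perfect cube.
Continuing the search up to |y| = 50 finds no solutions either.
No (x, y) in the scanned range satisfies the equation.

No integer solutions with |y| ≤ 50.


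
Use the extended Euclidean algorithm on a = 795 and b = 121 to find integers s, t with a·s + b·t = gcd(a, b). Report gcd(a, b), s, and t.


Euclidean algorithm on (795, 121) — divide until remainder is 0:
  795 = 6 · 121 + 69
  121 = 1 · 69 + 52
  69 = 1 · 52 + 17
  52 = 3 · 17 + 1
  17 = 17 · 1 + 0
gcd(795, 121) = 1.
Track Bezout coefficients alongside the remainders: start with r₀ = 795 = a·1 + b·0 (s = 1, t = 0) and r₁ = 121 = a·0 + b·1 (s = 0, t = 1); each new remainder r_{k+1} = r_{k-1} − q_k·r_k inherits s_{k+1} = s_{k-1} − q_k·s_k, t_{k+1} = t_{k-1} − q_k·t_k, so r_k = a·s_k + b·t_k at every step:
  q = 6: r = 69, s = 1 − 6·0 = 1, t = 0 − 6·1 = -6  (check: 795·1 + 121·(-6) = 69)
  q = 1: r = 52, s = 0 − 1·1 = -1, t = 1 − 1·(-6) = 7  (check: 795·(-1) + 121·7 = 52)
  q = 1: r = 17, s = 1 − 1·(-1) = 2, t = -6 − 1·7 = -13  (check: 795·2 + 121·(-13) = 17)
  q = 3: r = 1, s = -1 − 3·2 = -7, t = 7 − 3·(-13) = 46  (check: 795·(-7) + 121·46 = 1)
The row with r = 1 (the gcd) gives the Bezout coefficients s = -7, t = 46.
Result: 795 · (-7) + 121 · (46) = 1.

gcd(795, 121) = 1; s = -7, t = 46 (check: 795·(-7) + 121·46 = 1).


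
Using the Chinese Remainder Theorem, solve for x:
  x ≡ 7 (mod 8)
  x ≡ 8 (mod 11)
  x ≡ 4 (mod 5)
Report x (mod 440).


Moduli 8, 11, 5 are pairwise coprime; by CRT there is a unique solution modulo M = 8 · 11 · 5 = 440.
Solve pairwise, accumulating the modulus:
  Start with x ≡ 7 (mod 8).
  Combine with x ≡ 8 (mod 11): since gcd(8, 11) = 1, we get a unique residue mod 88.
    Write x = 7 + 8·t and substitute into x ≡ 8 (mod 11): 8·t ≡ 8 − 7 = 1 (mod 11).
    The inverse of 8 mod 11 is 7 (since 8·7 = 56 = 5·11 + 1), so t ≡ 7·1 = 7 ≡ 7 (mod 11).
    Then x = 7 + 8·7 = 63, valid modulo lcm(8, 11) = 88: x ≡ 63 (mod 88).
  Combine with x ≡ 4 (mod 5): since gcd(88, 5) = 1, we get a unique residue mod 440.
    Write x = 63 + 88·t and substitute into x ≡ 4 (mod 5): 88·t ≡ 4 − 63 = -59 (mod 5).
    Reduce coefficients mod 5: 3·t ≡ 1 (mod 5).
    The inverse of 3 mod 5 is 2 (since 3·2 = 6 = 1·5 + 1), so t ≡ 2·1 = 2 ≡ 2 (mod 5).
    Then x = 63 + 88·2 = 239, valid modulo lcm(88, 5) = 440: x ≡ 239 (mod 440).
Verify: 239 mod 8 = 7 ✓, 239 mod 11 = 8 ✓, 239 mod 5 = 4 ✓.

x ≡ 239 (mod 440).


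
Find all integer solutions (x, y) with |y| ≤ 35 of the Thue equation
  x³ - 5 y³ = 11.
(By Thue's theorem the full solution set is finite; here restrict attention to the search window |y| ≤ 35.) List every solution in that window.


The equation is x³ - 5y³ = 11. For fixed y, x³ = 5·y³ + 11, so a solution requires the RHS to be a perfect cube.
Strategy: iterate y from -35 to 35, compute RHS = 5·y³ + 11, and check whether it is a (positive or negative) perfect cube.
Check small values of y:
  y = 0: RHS = 11 is not a perfect cube.
  y = 1: RHS = 16 is not a perfect cube.
  y = -1: RHS = 6 is not a perfect cube.
  y = 2: RHS = 51 is not a perfect cube.
  y = -2: RHS = -29 is not a perfect cube.
  y = 3: RHS = 146 is not a perfect cube.
  y = -3: RHS = -124 is not a perfect cube.
Continuing the search up to |y| = 35 finds no solutions either.
No (x, y) in the scanned range satisfies the equation.

No integer solutions with |y| ≤ 35.


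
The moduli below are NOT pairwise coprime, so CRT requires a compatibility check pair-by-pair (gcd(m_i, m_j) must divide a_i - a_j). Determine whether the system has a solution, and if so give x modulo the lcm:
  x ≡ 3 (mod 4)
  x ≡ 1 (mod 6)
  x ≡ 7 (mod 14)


Moduli 4, 6, 14 are not pairwise coprime, so CRT works modulo lcm(m_i) when all pairwise compatibility conditions hold.
Pairwise compatibility: gcd(m_i, m_j) must divide a_i - a_j for every pair.
Merge one congruence at a time:
  Start: x ≡ 3 (mod 4).
  Combine with x ≡ 1 (mod 6): gcd(4, 6) = 2; 1 - 3 = -2, which IS divisible by 2, so compatible.
    Write x = 3 + 4·t and substitute into x ≡ 1 (mod 6): 4·t ≡ 1 − 3 = -2 (mod 6).
    Divide the congruence (and modulus) by g = 2: 2·t ≡ -1 (mod 3).
    Reduce coefficients mod 3: 2·t ≡ 2 (mod 3).
    The inverse of 2 mod 3 is 2 (since 2·2 = 4 = 1·3 + 1), so t ≡ 2·2 = 4 ≡ 1 (mod 3).
    Then x = 3 + 4·1 = 7, valid modulo lcm(4, 6) = 12: x ≡ 7 (mod 12).
  Combine with x ≡ 7 (mod 14): gcd(12, 14) = 2; 7 - 7 = 0, which IS divisible by 2, so compatible.
    Write x = 7 + 12·t and substitute into x ≡ 7 (mod 14): 12·t ≡ 7 − 7 = 0 (mod 14).
    Divide the congruence (and modulus) by g = 2: 6·t ≡ 0 (mod 7).
    The inverse of 6 mod 7 is 6 (since 6·6 = 36 = 5·7 + 1), so t ≡ 6·0 = 0 ≡ 0 (mod 7).
    Then x = 7 + 12·0 = 7, valid modulo lcm(12, 14) = 84: x ≡ 7 (mod 84).
Verify: 7 mod 4 = 3, 7 mod 6 = 1, 7 mod 14 = 7.

x ≡ 7 (mod 84).


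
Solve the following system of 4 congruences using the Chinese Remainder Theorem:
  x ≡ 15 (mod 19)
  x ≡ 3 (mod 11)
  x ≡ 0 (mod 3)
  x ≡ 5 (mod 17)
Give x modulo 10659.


Product of moduli M = 19 · 11 · 3 · 17 = 10659.
Merge one congruence at a time:
  Start: x ≡ 15 (mod 19).
  Combine with x ≡ 3 (mod 11); new modulus lcm = 209.
    Write x = 15 + 19·t and substitute into x ≡ 3 (mod 11): 19·t ≡ 3 − 15 = -12 (mod 11).
    Reduce coefficients mod 11: 8·t ≡ 10 (mod 11).
    The inverse of 8 mod 11 is 7 (since 8·7 = 56 = 5·11 + 1), so t ≡ 7·10 = 70 ≡ 4 (mod 11).
    Then x = 15 + 19·4 = 91, valid modulo lcm(19, 11) = 209: x ≡ 91 (mod 209).
  Combine with x ≡ 0 (mod 3); new modulus lcm = 627.
    Write x = 91 + 209·t and substitute into x ≡ 0 (mod 3): 209·t ≡ 0 − 91 = -91 (mod 3).
    Reduce coefficients mod 3: 2·t ≡ 2 (mod 3).
    The inverse of 2 mod 3 is 2 (since 2·2 = 4 = 1·3 + 1), so t ≡ 2·2 = 4 ≡ 1 (mod 3).
    Then x = 91 + 209·1 = 300, valid modulo lcm(209, 3) = 627: x ≡ 300 (mod 627).
  Combine with x ≡ 5 (mod 17); new modulus lcm = 10659.
    Write x = 300 + 627·t and substitute into x ≡ 5 (mod 17): 627·t ≡ 5 − 300 = -295 (mod 17).
    Reduce coefficients mod 17: 15·t ≡ 11 (mod 17).
    The inverse of 15 mod 17 is 8 (since 15·8 = 120 = 7·17 + 1), so t ≡ 8·11 = 88 ≡ 3 (mod 17).
    Then x = 300 + 627·3 = 2181, valid modulo lcm(627, 17) = 10659: x ≡ 2181 (mod 10659).
Verify against each original: 2181 mod 19 = 15, 2181 mod 11 = 3, 2181 mod 3 = 0, 2181 mod 17 = 5.

x ≡ 2181 (mod 10659).


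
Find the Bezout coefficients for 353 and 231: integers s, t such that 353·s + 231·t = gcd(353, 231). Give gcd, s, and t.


Euclidean algorithm on (353, 231) — divide until remainder is 0:
  353 = 1 · 231 + 122
  231 = 1 · 122 + 109
  122 = 1 · 109 + 13
  109 = 8 · 13 + 5
  13 = 2 · 5 + 3
  5 = 1 · 3 + 2
  3 = 1 · 2 + 1
  2 = 2 · 1 + 0
gcd(353, 231) = 1.
Track Bezout coefficients alongside the remainders: start with r₀ = 353 = a·1 + b·0 (s = 1, t = 0) and r₁ = 231 = a·0 + b·1 (s = 0, t = 1); each new remainder r_{k+1} = r_{k-1} − q_k·r_k inherits s_{k+1} = s_{k-1} − q_k·s_k, t_{k+1} = t_{k-1} − q_k·t_k, so r_k = a·s_k + b·t_k at every step:
  q = 1: r = 122, s = 1 − 1·0 = 1, t = 0 − 1·1 = -1  (check: 353·1 + 231·(-1) = 122)
  q = 1: r = 109, s = 0 − 1·1 = -1, t = 1 − 1·(-1) = 2  (check: 353·(-1) + 231·2 = 109)
  q = 1: r = 13, s = 1 − 1·(-1) = 2, t = -1 − 1·2 = -3  (check: 353·2 + 231·(-3) = 13)
  q = 8: r = 5, s = -1 − 8·2 = -17, t = 2 − 8·(-3) = 26  (check: 353·(-17) + 231·26 = 5)
  q = 2: r = 3, s = 2 − 2·(-17) = 36, t = -3 − 2·26 = -55  (check: 353·36 + 231·(-55) = 3)
  q = 1: r = 2, s = -17 − 1·36 = -53, t = 26 − 1·(-55) = 81  (check: 353·(-53) + 231·81 = 2)
  q = 1: r = 1, s = 36 − 1·(-53) = 89, t = -55 − 1·81 = -136  (check: 353·89 + 231·(-136) = 1)
The row with r = 1 (the gcd) gives the Bezout coefficients s = 89, t = -136.
Result: 353 · (89) + 231 · (-136) = 1.

gcd(353, 231) = 1; s = 89, t = -136 (check: 353·89 + 231·(-136) = 1).


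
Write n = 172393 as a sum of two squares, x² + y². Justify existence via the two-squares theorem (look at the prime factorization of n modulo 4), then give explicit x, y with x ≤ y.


Step 1: Factor n = 172393 = 13 · 89 · 149.
Step 2: Check the mod-4 condition on each prime factor: 13 ≡ 1 (mod 4), exponent 1; 89 ≡ 1 (mod 4), exponent 1; 149 ≡ 1 (mod 4), exponent 1.
All primes ≡ 3 (mod 4) appear to even exponent (or don't appear), so by the two-squares theorem n IS expressible as a sum of two squares.
Step 3: Build a representation. Here n = 13 · 89 · 149 is a product of primes ≡ 1 (mod 4). Each prime p ≡ 1 (mod 4) is itself a sum of two squares; find a² by testing p − a² for a perfect square:
  13: 13 − 1² = 12, 13 − 2² = 9 = 3² ⇒ 13 = 2² + 3².
  89: 89 − 1² = 88, 89 − 2² = 85, 89 − 3² = 80, 89 − 4² = 73, 89 − 5² = 64 = 8² ⇒ 89 = 5² + 8².
  149: 149 − 1² = 148, 149 − 2² = 145, 149 − 3² = 140, 149 − 4² = 133, 149 − 5² = 124, 149 − 6² = 113, 149 − 7² = 100 = 10² ⇒ 149 = 7² + 10².
  Combine using the Brahmagupta–Fibonacci identity (a² + b²)(c² + d²) = (ac − bd)² + (ad + bc)² = (ac + bd)² + (ad − bc)²:
  13 · 89 = 1157: from (2² + 3²)(5² + 8²), take (2·5 − 3·8, 2·8 + 3·5) = (10 − 24, 16 + 15) = (-14, 31); dropping signs (only squares matter) gives (14, 31); check 14² + 31² = 196 + 961 = 1157 ✓.
  1157 · 149 = 172393: from (14² + 31²)(7² + 10²), take (14·7 − 31·10, 14·10 + 31·7) = (98 − 310, 140 + 217) = (-212, 357); dropping signs (only squares matter) gives (212, 357); check 212² + 357² = 44944 + 127449 = 172393 ✓.
Step 4: Order so x ≤ y and verify: 212² + 357² = 44944 + 127449 = 172393 = n. ✓

n = 172393 = 212² + 357² (one valid representation with x ≤ y).


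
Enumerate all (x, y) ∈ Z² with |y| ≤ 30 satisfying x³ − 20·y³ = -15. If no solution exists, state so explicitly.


The equation is x³ - 20y³ = -15. For fixed y, x³ = 20·y³ − 15, so a solution requires the RHS to be a perfect cube.
Strategy: iterate y from -30 to 30, compute RHS = 20·y³ − 15, and check whether it is a (positive or negative) perfect cube.
Check small values of y:
  y = 0: RHS = -15 is not a perfect cube.
  y = 1: RHS = 5 is not a perfect cube.
  y = -1: RHS = -35 is not a perfect cube.
  y = 2: RHS = 145 is not a perfect cube.
  y = -2: RHS = -175 is not a perfect cube.
  y = 3: RHS = 525 is not a perfect cube.
  y = -3: RHS = -555 is not a perfect cube.
Continuing the search up to |y| = 30 finds no solutions either.
No (x, y) in the scanned range satisfies the equation.

No integer solutions with |y| ≤ 30.


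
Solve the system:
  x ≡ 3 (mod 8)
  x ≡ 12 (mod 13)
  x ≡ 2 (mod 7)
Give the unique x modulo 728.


Moduli 8, 13, 7 are pairwise coprime; by CRT there is a unique solution modulo M = 8 · 13 · 7 = 728.
Solve pairwise, accumulating the modulus:
  Start with x ≡ 3 (mod 8).
  Combine with x ≡ 12 (mod 13): since gcd(8, 13) = 1, we get a unique residue mod 104.
    Write x = 3 + 8·t and substitute into x ≡ 12 (mod 13): 8·t ≡ 12 − 3 = 9 (mod 13).
    The inverse of 8 mod 13 is 5 (since 8·5 = 40 = 3·13 + 1), so t ≡ 5·9 = 45 ≡ 6 (mod 13).
    Then x = 3 + 8·6 = 51, valid modulo lcm(8, 13) = 104: x ≡ 51 (mod 104).
  Combine with x ≡ 2 (mod 7): since gcd(104, 7) = 1, we get a unique residue mod 728.
    Write x = 51 + 104·t and substitute into x ≡ 2 (mod 7): 104·t ≡ 2 − 51 = -49 (mod 7).
    Reduce coefficients mod 7: 6·t ≡ 0 (mod 7).
    The inverse of 6 mod 7 is 6 (since 6·6 = 36 = 5·7 + 1), so t ≡ 6·0 = 0 ≡ 0 (mod 7).
    Then x = 51 + 104·0 = 51, valid modulo lcm(104, 7) = 728: x ≡ 51 (mod 728).
Verify: 51 mod 8 = 3 ✓, 51 mod 13 = 12 ✓, 51 mod 7 = 2 ✓.

x ≡ 51 (mod 728).


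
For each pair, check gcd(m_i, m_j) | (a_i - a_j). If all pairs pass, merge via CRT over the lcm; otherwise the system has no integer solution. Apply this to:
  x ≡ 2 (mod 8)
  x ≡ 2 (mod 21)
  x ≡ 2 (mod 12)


Moduli 8, 21, 12 are not pairwise coprime, so CRT works modulo lcm(m_i) when all pairwise compatibility conditions hold.
Pairwise compatibility: gcd(m_i, m_j) must divide a_i - a_j for every pair.
Merge one congruence at a time:
  Start: x ≡ 2 (mod 8).
  Combine with x ≡ 2 (mod 21): gcd(8, 21) = 1; 2 - 2 = 0, which IS divisible by 1, so compatible.
    Write x = 2 + 8·t and substitute into x ≡ 2 (mod 21): 8·t ≡ 2 − 2 = 0 (mod 21).
    The inverse of 8 mod 21 is 8 (since 8·8 = 64 = 3·21 + 1), so t ≡ 8·0 = 0 ≡ 0 (mod 21).
    Then x = 2 + 8·0 = 2, valid modulo lcm(8, 21) = 168: x ≡ 2 (mod 168).
  Combine with x ≡ 2 (mod 12): gcd(168, 12) = 12; 2 - 2 = 0, which IS divisible by 12, so compatible.
    Write x = 2 + 168·t and substitute into x ≡ 2 (mod 12): 168·t ≡ 2 − 2 = 0 (mod 12).
    Divide the congruence (and modulus) by g = 12: 14·t ≡ 0 (mod 1).
    Modulo 1 every t works; take t = 0.
    Then x = 2 + 168·0 = 2, valid modulo lcm(168, 12) = 168: x ≡ 2 (mod 168).
Verify: 2 mod 8 = 2, 2 mod 21 = 2, 2 mod 12 = 2.

x ≡ 2 (mod 168).


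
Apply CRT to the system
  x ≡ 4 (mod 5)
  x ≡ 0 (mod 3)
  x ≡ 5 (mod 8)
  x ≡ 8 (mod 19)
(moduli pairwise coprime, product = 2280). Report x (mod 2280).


Product of moduli M = 5 · 3 · 8 · 19 = 2280.
Merge one congruence at a time:
  Start: x ≡ 4 (mod 5).
  Combine with x ≡ 0 (mod 3); new modulus lcm = 15.
    Write x = 4 + 5·t and substitute into x ≡ 0 (mod 3): 5·t ≡ 0 − 4 = -4 (mod 3).
    Reduce coefficients mod 3: 2·t ≡ 2 (mod 3).
    The inverse of 2 mod 3 is 2 (since 2·2 = 4 = 1·3 + 1), so t ≡ 2·2 = 4 ≡ 1 (mod 3).
    Then x = 4 + 5·1 = 9, valid modulo lcm(5, 3) = 15: x ≡ 9 (mod 15).
  Combine with x ≡ 5 (mod 8); new modulus lcm = 120.
    Write x = 9 + 15·t and substitute into x ≡ 5 (mod 8): 15·t ≡ 5 − 9 = -4 (mod 8).
    Reduce coefficients mod 8: 7·t ≡ 4 (mod 8).
    The inverse of 7 mod 8 is 7 (since 7·7 = 49 = 6·8 + 1), so t ≡ 7·4 = 28 ≡ 4 (mod 8).
    Then x = 9 + 15·4 = 69, valid modulo lcm(15, 8) = 120: x ≡ 69 (mod 120).
  Combine with x ≡ 8 (mod 19); new modulus lcm = 2280.
    Write x = 69 + 120·t and substitute into x ≡ 8 (mod 19): 120·t ≡ 8 − 69 = -61 (mod 19).
    Reduce coefficients mod 19: 6·t ≡ 15 (mod 19).
    The inverse of 6 mod 19 is 16 (since 6·16 = 96 = 5·19 + 1), so t ≡ 16·15 = 240 ≡ 12 (mod 19).
    Then x = 69 + 120·12 = 1509, valid modulo lcm(120, 19) = 2280: x ≡ 1509 (mod 2280).
Verify against each original: 1509 mod 5 = 4, 1509 mod 3 = 0, 1509 mod 8 = 5, 1509 mod 19 = 8.

x ≡ 1509 (mod 2280).


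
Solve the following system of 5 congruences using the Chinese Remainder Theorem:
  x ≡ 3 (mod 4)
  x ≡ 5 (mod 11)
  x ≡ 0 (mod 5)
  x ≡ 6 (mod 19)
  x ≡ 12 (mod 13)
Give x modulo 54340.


Product of moduli M = 4 · 11 · 5 · 19 · 13 = 54340.
Merge one congruence at a time:
  Start: x ≡ 3 (mod 4).
  Combine with x ≡ 5 (mod 11); new modulus lcm = 44.
    Write x = 3 + 4·t and substitute into x ≡ 5 (mod 11): 4·t ≡ 5 − 3 = 2 (mod 11).
    The inverse of 4 mod 11 is 3 (since 4·3 = 12 = 1·11 + 1), so t ≡ 3·2 = 6 ≡ 6 (mod 11).
    Then x = 3 + 4·6 = 27, valid modulo lcm(4, 11) = 44: x ≡ 27 (mod 44).
  Combine with x ≡ 0 (mod 5); new modulus lcm = 220.
    Write x = 27 + 44·t and substitute into x ≡ 0 (mod 5): 44·t ≡ 0 − 27 = -27 (mod 5).
    Reduce coefficients mod 5: 4·t ≡ 3 (mod 5).
    The inverse of 4 mod 5 is 4 (since 4·4 = 16 = 3·5 + 1), so t ≡ 4·3 = 12 ≡ 2 (mod 5).
    Then x = 27 + 44·2 = 115, valid modulo lcm(44, 5) = 220: x ≡ 115 (mod 220).
  Combine with x ≡ 6 (mod 19); new modulus lcm = 4180.
    Write x = 115 + 220·t and substitute into x ≡ 6 (mod 19): 220·t ≡ 6 − 115 = -109 (mod 19).
    Reduce coefficients mod 19: 11·t ≡ 5 (mod 19).
    The inverse of 11 mod 19 is 7 (since 11·7 = 77 = 4·19 + 1), so t ≡ 7·5 = 35 ≡ 16 (mod 19).
    Then x = 115 + 220·16 = 3635, valid modulo lcm(220, 19) = 4180: x ≡ 3635 (mod 4180).
  Combine with x ≡ 12 (mod 13); new modulus lcm = 54340.
    Write x = 3635 + 4180·t and substitute into x ≡ 12 (mod 13): 4180·t ≡ 12 − 3635 = -3623 (mod 13).
    Reduce coefficients mod 13: 7·t ≡ 4 (mod 13).
    The inverse of 7 mod 13 is 2 (since 7·2 = 14 = 1·13 + 1), so t ≡ 2·4 = 8 ≡ 8 (mod 13).
    Then x = 3635 + 4180·8 = 37075, valid modulo lcm(4180, 13) = 54340: x ≡ 37075 (mod 54340).
Verify against each original: 37075 mod 4 = 3, 37075 mod 11 = 5, 37075 mod 5 = 0, 37075 mod 19 = 6, 37075 mod 13 = 12.

x ≡ 37075 (mod 54340).


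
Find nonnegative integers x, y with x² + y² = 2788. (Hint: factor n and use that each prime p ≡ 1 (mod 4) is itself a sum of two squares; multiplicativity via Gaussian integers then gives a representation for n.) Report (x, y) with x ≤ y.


Step 1: Factor n = 2788 = 2^2 · 17 · 41.
Step 2: Check the mod-4 condition on each prime factor: 2 = 2 (special); 17 ≡ 1 (mod 4), exponent 1; 41 ≡ 1 (mod 4), exponent 1.
All primes ≡ 3 (mod 4) appear to even exponent (or don't appear), so by the two-squares theorem n IS expressible as a sum of two squares.
Step 3: Build a representation. Group n = k² · m with k = 2 and m = 17 · 41 = 697 (a product of primes ≡ 1 (mod 4)); a representation of m scales to one of n via (k·x)² + (k·y)² = k²(x² + y²). Each prime p ≡ 1 (mod 4) is itself a sum of two squares; find a² by testing p − a² for a perfect square:
  17: 17 − 1² = 16 = 4² ⇒ 17 = 1² + 4².
  41: 41 − 1² = 40, 41 − 2² = 37, 41 − 3² = 32, 41 − 4² = 25 = 5² ⇒ 41 = 4² + 5².
  Combine using the Brahmagupta–Fibonacci identity (a² + b²)(c² + d²) = (ac − bd)² + (ad + bc)² = (ac + bd)² + (ad − bc)²:
  17 · 41 = 697: from (1² + 4²)(4² + 5²), take (1·4 − 4·5, 1·5 + 4·4) = (4 − 20, 5 + 16) = (-16, 21); dropping signs (only squares matter) gives (16, 21); check 16² + 21² = 256 + 441 = 697 ✓.
  Scale by k = 2: (2·16, 2·21) = (32, 42).
Step 4: Order so x ≤ y and verify: 32² + 42² = 1024 + 1764 = 2788 = n. ✓

n = 2788 = 32² + 42² (one valid representation with x ≤ y).


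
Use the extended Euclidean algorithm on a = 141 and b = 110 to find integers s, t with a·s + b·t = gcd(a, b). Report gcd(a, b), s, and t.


Euclidean algorithm on (141, 110) — divide until remainder is 0:
  141 = 1 · 110 + 31
  110 = 3 · 31 + 17
  31 = 1 · 17 + 14
  17 = 1 · 14 + 3
  14 = 4 · 3 + 2
  3 = 1 · 2 + 1
  2 = 2 · 1 + 0
gcd(141, 110) = 1.
Track Bezout coefficients alongside the remainders: start with r₀ = 141 = a·1 + b·0 (s = 1, t = 0) and r₁ = 110 = a·0 + b·1 (s = 0, t = 1); each new remainder r_{k+1} = r_{k-1} − q_k·r_k inherits s_{k+1} = s_{k-1} − q_k·s_k, t_{k+1} = t_{k-1} − q_k·t_k, so r_k = a·s_k + b·t_k at every step:
  q = 1: r = 31, s = 1 − 1·0 = 1, t = 0 − 1·1 = -1  (check: 141·1 + 110·(-1) = 31)
  q = 3: r = 17, s = 0 − 3·1 = -3, t = 1 − 3·(-1) = 4  (check: 141·(-3) + 110·4 = 17)
  q = 1: r = 14, s = 1 − 1·(-3) = 4, t = -1 − 1·4 = -5  (check: 141·4 + 110·(-5) = 14)
  q = 1: r = 3, s = -3 − 1·4 = -7, t = 4 − 1·(-5) = 9  (check: 141·(-7) + 110·9 = 3)
  q = 4: r = 2, s = 4 − 4·(-7) = 32, t = -5 − 4·9 = -41  (check: 141·32 + 110·(-41) = 2)
  q = 1: r = 1, s = -7 − 1·32 = -39, t = 9 − 1·(-41) = 50  (check: 141·(-39) + 110·50 = 1)
The row with r = 1 (the gcd) gives the Bezout coefficients s = -39, t = 50.
Result: 141 · (-39) + 110 · (50) = 1.

gcd(141, 110) = 1; s = -39, t = 50 (check: 141·(-39) + 110·50 = 1).


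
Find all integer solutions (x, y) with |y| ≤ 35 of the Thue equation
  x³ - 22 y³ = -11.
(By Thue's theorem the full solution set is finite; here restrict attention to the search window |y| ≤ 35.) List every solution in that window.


The equation is x³ - 22y³ = -11. For fixed y, x³ = 22·y³ − 11, so a solution requires the RHS to be a perfect cube.
Strategy: iterate y from -35 to 35, compute RHS = 22·y³ − 11, and check whether it is a (positive or negative) perfect cube.
Check small values of y:
  y = 0: RHS = -11 is not a perfect cube.
  y = 1: RHS = 11 is not a perfect cube.
  y = -1: RHS = -33 is not a perfect cube.
  y = 2: RHS = 165 is not a perfect cube.
  y = -2: RHS = -187 is not a perfect cube.
  y = 3: RHS = 583 is not a perfect cube.
  y = -3: RHS = -605 is not a perfect cube.
Continuing the search up to |y| = 35 finds no solutions either.
No (x, y) in the scanned range satisfies the equation.

No integer solutions with |y| ≤ 35.


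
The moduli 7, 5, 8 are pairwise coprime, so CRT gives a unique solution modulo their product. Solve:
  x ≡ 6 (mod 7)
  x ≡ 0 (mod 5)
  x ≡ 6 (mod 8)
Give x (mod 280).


Moduli 7, 5, 8 are pairwise coprime; by CRT there is a unique solution modulo M = 7 · 5 · 8 = 280.
Solve pairwise, accumulating the modulus:
  Start with x ≡ 6 (mod 7).
  Combine with x ≡ 0 (mod 5): since gcd(7, 5) = 1, we get a unique residue mod 35.
    Write x = 6 + 7·t and substitute into x ≡ 0 (mod 5): 7·t ≡ 0 − 6 = -6 (mod 5).
    Reduce coefficients mod 5: 2·t ≡ 4 (mod 5).
    The inverse of 2 mod 5 is 3 (since 2·3 = 6 = 1·5 + 1), so t ≡ 3·4 = 12 ≡ 2 (mod 5).
    Then x = 6 + 7·2 = 20, valid modulo lcm(7, 5) = 35: x ≡ 20 (mod 35).
  Combine with x ≡ 6 (mod 8): since gcd(35, 8) = 1, we get a unique residue mod 280.
    Write x = 20 + 35·t and substitute into x ≡ 6 (mod 8): 35·t ≡ 6 − 20 = -14 (mod 8).
    Reduce coefficients mod 8: 3·t ≡ 2 (mod 8).
    The inverse of 3 mod 8 is 3 (since 3·3 = 9 = 1·8 + 1), so t ≡ 3·2 = 6 ≡ 6 (mod 8).
    Then x = 20 + 35·6 = 230, valid modulo lcm(35, 8) = 280: x ≡ 230 (mod 280).
Verify: 230 mod 7 = 6 ✓, 230 mod 5 = 0 ✓, 230 mod 8 = 6 ✓.

x ≡ 230 (mod 280).


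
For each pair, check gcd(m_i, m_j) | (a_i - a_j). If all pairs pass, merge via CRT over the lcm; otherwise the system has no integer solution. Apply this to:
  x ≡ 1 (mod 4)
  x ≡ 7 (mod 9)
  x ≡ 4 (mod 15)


Moduli 4, 9, 15 are not pairwise coprime, so CRT works modulo lcm(m_i) when all pairwise compatibility conditions hold.
Pairwise compatibility: gcd(m_i, m_j) must divide a_i - a_j for every pair.
Merge one congruence at a time:
  Start: x ≡ 1 (mod 4).
  Combine with x ≡ 7 (mod 9): gcd(4, 9) = 1; 7 - 1 = 6, which IS divisible by 1, so compatible.
    Write x = 1 + 4·t and substitute into x ≡ 7 (mod 9): 4·t ≡ 7 − 1 = 6 (mod 9).
    The inverse of 4 mod 9 is 7 (since 4·7 = 28 = 3·9 + 1), so t ≡ 7·6 = 42 ≡ 6 (mod 9).
    Then x = 1 + 4·6 = 25, valid modulo lcm(4, 9) = 36: x ≡ 25 (mod 36).
  Combine with x ≡ 4 (mod 15): gcd(36, 15) = 3; 4 - 25 = -21, which IS divisible by 3, so compatible.
    Write x = 25 + 36·t and substitute into x ≡ 4 (mod 15): 36·t ≡ 4 − 25 = -21 (mod 15).
    Divide the congruence (and modulus) by g = 3: 12·t ≡ -7 (mod 5).
    Reduce coefficients mod 5: 2·t ≡ 3 (mod 5).
    The inverse of 2 mod 5 is 3 (since 2·3 = 6 = 1·5 + 1), so t ≡ 3·3 = 9 ≡ 4 (mod 5).
    Then x = 25 + 36·4 = 169, valid modulo lcm(36, 15) = 180: x ≡ 169 (mod 180).
Verify: 169 mod 4 = 1, 169 mod 9 = 7, 169 mod 15 = 4.

x ≡ 169 (mod 180).


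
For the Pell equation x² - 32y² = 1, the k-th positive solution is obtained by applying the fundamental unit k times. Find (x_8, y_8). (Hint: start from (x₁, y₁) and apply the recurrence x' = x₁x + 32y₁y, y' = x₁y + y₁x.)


Step 1: Find the fundamental solution (x₁, y₁) of x² - 32y² = 1.
  Expand √32 as a continued fraction. a₀ = ⌊√32⌋ = 5; iterate m_{k+1} = d_k·a_k − m_k, d_{k+1} = (32 − m_{k+1}²)/d_k, a_{k+1} = ⌊(a₀ + m_{k+1})/d_{k+1}⌋ (starting m₀ = 0, d₀ = 1), with convergents p_k = a_k·p_{k-1} + p_{k-2}, q_k = a_k·q_{k-1} + q_{k-2} (p₋₁ = 1, q₋₁ = 0):
  k = 0: a₀ = 5; p₀/q₀ = 5/1; p₀² − 32·q₀² = 25 − 32 = -7.
  k = 1: m = 5, d = 7, a = ⌊(5 + 5)/7⌋ = 1; p/q = (1·5 + 1)/(1·1 + 0) = 6/1; p² − 32·q² = 36 − 32 = 4.
  k = 2: m = 2, d = 4, a = ⌊(5 + 2)/4⌋ = 1; p/q = (1·6 + 5)/(1·1 + 1) = 11/2; p² − 32·q² = 121 − 128 = -7.
  k = 3: m = 2, d = 7, a = ⌊(5 + 2)/7⌋ = 1; p/q = (1·11 + 6)/(1·2 + 1) = 17/3; p² − 32·q² = 289 − 288 = 1.
  The first convergent with p² − 32·q² = 1 gives the fundamental solution (x₁, y₁) = (17, 3).
Step 2: Apply the recurrence (x_{n+1}, y_{n+1}) = (x₁x_n + 32y₁y_n, x₁y_n + y₁x_n) repeatedly.
  From (x_1, y_1) = (17, 3): x_2 = 17·17 + 32·3·3 = 577; y_2 = 17·3 + 3·17 = 102.
  From (x_2, y_2) = (577, 102): x_3 = 17·577 + 32·3·102 = 19601; y_3 = 17·102 + 3·577 = 3465.
  From (x_3, y_3) = (19601, 3465): x_4 = 17·19601 + 32·3·3465 = 665857; y_4 = 17·3465 + 3·19601 = 117708.
  From (x_4, y_4) = (665857, 117708): x_5 = 17·665857 + 32·3·117708 = 22619537; y_5 = 17·117708 + 3·665857 = 3998607.
  From (x_5, y_5) = (22619537, 3998607): x_6 = 17·22619537 + 32·3·3998607 = 768398401; y_6 = 17·3998607 + 3·22619537 = 135834930.
  From (x_6, y_6) = (768398401, 135834930): x_7 = 17·768398401 + 32·3·135834930 = 26102926097; y_7 = 17·135834930 + 3·768398401 = 4614389013.
  From (x_7, y_7) = (26102926097, 4614389013): x_8 = 17·26102926097 + 32·3·4614389013 = 886731088897; y_8 = 17·4614389013 + 3·26102926097 = 156753391512.
Step 3: Verify x_8² - 32·y_8² = 786292024016459316676609 - 786292024016459316676608 = 1 (should be 1). ✓

(x_1, y_1) = (17, 3); (x_8, y_8) = (886731088897, 156753391512).
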